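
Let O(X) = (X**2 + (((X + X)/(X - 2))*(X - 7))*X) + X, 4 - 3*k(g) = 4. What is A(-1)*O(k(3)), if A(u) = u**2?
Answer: 0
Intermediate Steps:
k(g) = 0 (k(g) = 4/3 - 1/3*4 = 4/3 - 4/3 = 0)
O(X) = X + X**2 + 2*X**2*(-7 + X)/(-2 + X) (O(X) = (X**2 + (((2*X)/(-2 + X))*(-7 + X))*X) + X = (X**2 + ((2*X/(-2 + X))*(-7 + X))*X) + X = (X**2 + (2*X*(-7 + X)/(-2 + X))*X) + X = (X**2 + 2*X**2*(-7 + X)/(-2 + X)) + X = X + X**2 + 2*X**2*(-7 + X)/(-2 + X))
A(-1)*O(k(3)) = (-1)**2*(0*(-2 - 15*0 + 3*0**2)/(-2 + 0)) = 1*(0*(-2 + 0 + 3*0)/(-2)) = 1*(0*(-1/2)*(-2 + 0 + 0)) = 1*(0*(-1/2)*(-2)) = 1*0 = 0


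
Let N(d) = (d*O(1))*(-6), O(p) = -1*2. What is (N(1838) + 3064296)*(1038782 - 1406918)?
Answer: -1136197279872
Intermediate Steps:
O(p) = -2
N(d) = 12*d (N(d) = (d*(-2))*(-6) = -2*d*(-6) = 12*d)
(N(1838) + 3064296)*(1038782 - 1406918) = (12*1838 + 3064296)*(1038782 - 1406918) = (22056 + 3064296)*(-368136) = 3086352*(-368136) = -1136197279872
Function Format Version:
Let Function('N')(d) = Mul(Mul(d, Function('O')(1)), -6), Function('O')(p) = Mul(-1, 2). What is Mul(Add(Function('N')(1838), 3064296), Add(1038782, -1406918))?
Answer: -1136197279872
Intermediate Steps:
Function('O')(p) = -2
Function('N')(d) = Mul(12, d) (Function('N')(d) = Mul(Mul(d, -2), -6) = Mul(Mul(-2, d), -6) = Mul(12, d))
Mul(Add(Function('N')(1838), 3064296), Add(1038782, -1406918)) = Mul(Add(Mul(12, 1838), 3064296), Add(1038782, -1406918)) = Mul(Add(22056, 3064296), -368136) = Mul(3086352, -368136) = -1136197279872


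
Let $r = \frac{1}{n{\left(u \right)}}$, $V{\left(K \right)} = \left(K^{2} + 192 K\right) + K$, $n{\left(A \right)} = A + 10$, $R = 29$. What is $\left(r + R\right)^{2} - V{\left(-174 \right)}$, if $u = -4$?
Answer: $\frac{149641}{36} \approx 4156.7$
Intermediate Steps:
$n{\left(A \right)} = 10 + A$
$V{\left(K \right)} = K^{2} + 193 K$
$r = \frac{1}{6}$ ($r = \frac{1}{10 - 4} = \frac{1}{6} \approx 0.16667$)
$\left(r + R\right)^{2} - V{\left(-174 \right)} = \left(\frac{1}{6} + 29\right)^{2} - - 174 \left(193 - 174\right) = \left(\frac{175}{6}\right)^{2} - \left(-174\right) 19 = \frac{30625}{36} - -3306 = \frac{30625}{36} + 3306 = \frac{149641}{36}$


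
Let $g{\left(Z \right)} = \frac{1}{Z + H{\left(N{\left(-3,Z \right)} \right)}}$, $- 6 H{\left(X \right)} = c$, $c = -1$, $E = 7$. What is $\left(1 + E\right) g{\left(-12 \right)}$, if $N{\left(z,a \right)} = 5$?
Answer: $- \frac{48}{71} \approx -0.67606$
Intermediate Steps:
$H{\left(X \right)} = \frac{1}{6}$ ($H{\left(X \right)} = \left(- \frac{1}{6}\right) \left(-1\right) = \frac{1}{6}$)
$g{\left(Z \right)} = \frac{1}{\frac{1}{6} + Z}$ ($g{\left(Z \right)} = \frac{1}{Z + \frac{1}{6}} = \frac{1}{\frac{1}{6} + Z}$)
$\left(1 + E\right) g{\left(-12 \right)} = \left(1 + 7\right) \frac{6}{1 + 6 \left(-12\right)} = 8 \frac{6}{1 - 72} = 8 \frac{6}{-71} = 8 \cdot 6 \left(- \frac{1}{71}\right) = 8 \left(- \frac{6}{71}\right) = - \frac{48}{71}$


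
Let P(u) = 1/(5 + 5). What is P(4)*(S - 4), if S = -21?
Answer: -5/2 ≈ -2.5000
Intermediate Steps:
P(u) = ⅒ (P(u) = 1/10 = ⅒)
P(4)*(S - 4) = (-21 - 4)/10 = (⅒)*(-25) = -5/2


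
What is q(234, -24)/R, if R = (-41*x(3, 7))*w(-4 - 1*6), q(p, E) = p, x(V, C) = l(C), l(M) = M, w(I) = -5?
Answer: 234/1435 ≈ 0.16307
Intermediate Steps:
x(V, C) = C
R = 1435 (R = -41*7*(-5) = -287*(-5) = 1435)
q(234, -24)/R = 234/1435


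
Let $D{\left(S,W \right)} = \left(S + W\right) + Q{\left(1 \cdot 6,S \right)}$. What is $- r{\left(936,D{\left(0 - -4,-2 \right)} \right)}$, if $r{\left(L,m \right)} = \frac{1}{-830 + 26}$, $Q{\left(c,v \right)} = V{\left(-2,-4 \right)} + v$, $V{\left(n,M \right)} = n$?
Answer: $\frac{1}{804} \approx 0.0012438$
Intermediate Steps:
$Q{\left(c,v \right)} = -2 + v$
$D{\left(S,W \right)} = -2 + W + 2 S$ ($D{\left(S,W \right)} = \left(S + W\right) + \left(-2 + S\right) = -2 + W + 2 S$)
$r{\left(L,m \right)} = - \frac{1}{804}$ ($r{\left(L,m \right)} = \frac{1}{-804} = - \frac{1}{804}$)
$- r{\left(936,D{\left(0 - -4,-2 \right)} \right)} = \left(-1\right) \left(- \frac{1}{804}\right) = \frac{1}{804}$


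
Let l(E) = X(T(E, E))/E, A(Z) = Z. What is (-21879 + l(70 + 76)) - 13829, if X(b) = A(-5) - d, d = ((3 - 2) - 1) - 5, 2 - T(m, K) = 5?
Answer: -35708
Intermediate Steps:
T(m, K) = -3 (T(m, K) = 2 - 1*5 = 2 - 5 = -3)
d = -5 (d = (1 - 1) - 5 = 0 - 5 = -5)
X(b) = 0 (X(b) = -5 - 1*(-5) = -5 + 5 = 0)
l(E) = 0 (l(E) = 0/E = 0)
(-21879 + l(70 + 76)) - 13829 = (-21879 + 0) - 13829 = -21879 - 13829 = -35708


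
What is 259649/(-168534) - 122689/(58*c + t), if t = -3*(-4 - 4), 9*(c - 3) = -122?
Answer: 46180207382/223054749 ≈ 207.04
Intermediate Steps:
c = -95/9 (c = 3 + (1/9)*(-122) = 3 - 122/9 = -95/9 ≈ -10.556)
t = 24 (t = -3*(-8) = 24)
259649/(-168534) - 122689/(58*c + t) = 259649/(-168534) - 122689/(58*(-95/9) + 24) = 259649*(-1/168534) - 122689/(-5510/9 + 24) = -259649/168534 - 122689/(-5294/9) = -259649/168534 - 122689*(-9/5294) = -259649/168534 + 1104201/5294 = 46180207382/223054749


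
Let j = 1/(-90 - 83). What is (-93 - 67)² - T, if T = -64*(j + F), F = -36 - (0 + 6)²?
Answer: 3631552/173 ≈ 20992.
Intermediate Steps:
j = -1/173 (j = 1/(-173) = -1/173 ≈ -0.0057803)
F = -72 (F = -36 - 1*6² = -36 - 1*36 = -36 - 36 = -72)
T = 797248/173 (T = -64*(-1/173 - 72) = -64*(-12457/173) = 797248/173 ≈ 4608.4)
(-93 - 67)² - T = (-93 - 67)² - 1*797248/173 = (-160)² - 797248/173 = 25600 - 797248/173 = 3631552/173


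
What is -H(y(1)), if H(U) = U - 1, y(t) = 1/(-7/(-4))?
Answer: 3/7 ≈ 0.42857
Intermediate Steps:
y(t) = 4/7 (y(t) = 1/(-7*(-¼)) = 1/(7/4) = 4/7)
H(U) = -1 + U
-H(y(1)) = -(-1 + 4/7) = -1*(-3/7) = 3/7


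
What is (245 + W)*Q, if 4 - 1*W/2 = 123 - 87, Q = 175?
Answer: 31675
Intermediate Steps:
W = -64 (W = 8 - 2*(123 - 87) = 8 - 2*36 = 8 - 72 = -64)
(245 + W)*Q = (245 - 64)*175 = 181*175 = 31675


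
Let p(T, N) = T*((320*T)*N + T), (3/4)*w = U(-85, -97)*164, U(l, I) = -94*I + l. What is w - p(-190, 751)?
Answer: -8673612884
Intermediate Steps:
U(l, I) = l - 94*I
w = 1975216 (w = 4*((-85 - 94*(-97))*164)/3 = 4*((-85 + 9118)*164)/3 = 4*(9033*164)/3 = (4/3)*1481412 = 1975216)
p(T, N) = T*(T + 320*N*T) (p(T, N) = T*(320*N*T + T) = T*(T + 320*N*T))
w - p(-190, 751) = 1975216 - (-190)**2*(1 + 320*751) = 1975216 - 36100*(1 + 240320) = 1975216 - 36100*240321 = 1975216 - 1*8675588100 = 1975216 - 8675588100 = -8673612884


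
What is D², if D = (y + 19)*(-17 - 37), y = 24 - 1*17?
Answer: 1971216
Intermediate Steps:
y = 7 (y = 24 - 17 = 7)
D = -1404 (D = (7 + 19)*(-17 - 37) = 26*(-54) = -1404)
D² = (-1404)² = 1971216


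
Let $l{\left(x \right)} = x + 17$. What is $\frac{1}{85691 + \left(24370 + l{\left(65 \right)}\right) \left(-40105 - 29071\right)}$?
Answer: $- \frac{1}{1691405861} \approx -5.9122 \cdot 10^{-10}$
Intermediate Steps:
$l{\left(x \right)} = 17 + x$
$\frac{1}{85691 + \left(24370 + l{\left(65 \right)}\right) \left(-40105 - 29071\right)} = \frac{1}{85691 + \left(24370 + \left(17 + 65\right)\right) \left(-40105 - 29071\right)} = \frac{1}{85691 + \left(24370 + 82\right) \left(-69176\right)} = \frac{1}{85691 + 24452 \left(-69176\right)} = \frac{1}{85691 - 1691491552} = \frac{1}{-1691405861} = - \frac{1}{1691405861}$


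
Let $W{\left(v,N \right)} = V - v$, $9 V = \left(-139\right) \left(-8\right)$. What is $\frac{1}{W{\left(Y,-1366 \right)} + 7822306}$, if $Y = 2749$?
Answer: $\frac{9}{70377125} \approx 1.2788 \cdot 10^{-7}$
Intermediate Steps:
$V = \frac{1112}{9}$ ($V = \frac{\left(-139\right) \left(-8\right)}{9} = \frac{1}{9} \cdot 1112 = \frac{1112}{9} \approx 123.56$)
$W{\left(v,N \right)} = \frac{1112}{9} - v$
$\frac{1}{W{\left(Y,-1366 \right)} + 7822306} = \frac{1}{\left(\frac{1112}{9} - 2749\right) + 7822306} = \frac{1}{- \frac{23629}{9} + 7822306} = \frac{1}{\frac{70377125}{9}} = \frac{9}{70377125}$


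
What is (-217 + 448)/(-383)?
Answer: -231/383 ≈ -0.60313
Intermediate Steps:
(-217 + 448)/(-383) = -1/383*231 = -231/383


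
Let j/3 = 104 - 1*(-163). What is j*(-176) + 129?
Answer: -140847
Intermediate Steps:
j = 801 (j = 3*(104 - 1*(-163)) = 3*(104 + 163) = 3*267 = 801)
j*(-176) + 129 = 801*(-176) + 129 = -140976 + 129 = -140847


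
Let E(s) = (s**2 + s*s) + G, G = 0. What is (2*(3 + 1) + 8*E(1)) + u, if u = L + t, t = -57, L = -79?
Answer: -112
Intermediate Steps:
E(s) = 2*s**2 (E(s) = (s**2 + s*s) + 0 = (s**2 + s**2) + 0 = 2*s**2 + 0 = 2*s**2)
u = -136 (u = -79 - 57 = -136)
(2*(3 + 1) + 8*E(1)) + u = (2*(3 + 1) + 8*(2*1**2)) - 136 = (2*4 + 8*(2*1)) - 136 = (8 + 8*2) - 136 = (8 + 16) - 136 = 24 - 136 = -112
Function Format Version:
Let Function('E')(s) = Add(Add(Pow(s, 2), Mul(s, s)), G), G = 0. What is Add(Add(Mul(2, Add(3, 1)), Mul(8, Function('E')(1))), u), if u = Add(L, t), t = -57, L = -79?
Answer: -112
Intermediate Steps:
Function('E')(s) = Mul(2, Pow(s, 2)) (Function('E')(s) = Add(Add(Pow(s, 2), Mul(s, s)), 0) = Add(Add(Pow(s, 2), Pow(s, 2)), 0) = Add(Mul(2, Pow(s, 2)), 0) = Mul(2, Pow(s, 2)))
u = -136 (u = Add(-79, -57) = -136)
Add(Add(Mul(2, Add(3, 1)), Mul(8, Function('E')(1))), u) = Add(Add(Mul(2, Add(3, 1)), Mul(8, Mul(2, Pow(1, 2)))), -136) = Add(Add(Mul(2, 4), Mul(8, Mul(2, 1))), -136) = Add(Add(8, Mul(8, 2)), -136) = Add(Add(8, 16), -136) = Add(24, -136) = -112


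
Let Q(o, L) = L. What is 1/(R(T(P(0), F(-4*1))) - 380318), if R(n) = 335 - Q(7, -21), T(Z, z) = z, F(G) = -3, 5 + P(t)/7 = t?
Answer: -1/379962 ≈ -2.6318e-6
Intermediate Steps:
P(t) = -35 + 7*t
R(n) = 356 (R(n) = 335 - 1*(-21) = 335 + 21 = 356)
1/(R(T(P(0), F(-4*1))) - 380318) = 1/(356 - 380318) = 1/(-379962) = -1/379962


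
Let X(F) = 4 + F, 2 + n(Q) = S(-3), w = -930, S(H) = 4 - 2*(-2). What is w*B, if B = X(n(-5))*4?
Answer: -37200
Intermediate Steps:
S(H) = 8 (S(H) = 4 + 4 = 8)
n(Q) = 6 (n(Q) = -2 + 8 = 6)
B = 40 (B = (4 + 6)*4 = 10*4 = 40)
w*B = -930*40 = -37200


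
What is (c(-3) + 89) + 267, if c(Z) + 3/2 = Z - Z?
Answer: 709/2 ≈ 354.50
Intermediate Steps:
c(Z) = -3/2 (c(Z) = -3/2 + (Z - Z) = -3/2 + 0 = -3/2)
(c(-3) + 89) + 267 = (-3/2 + 89) + 267 = 175/2 + 267 = 709/2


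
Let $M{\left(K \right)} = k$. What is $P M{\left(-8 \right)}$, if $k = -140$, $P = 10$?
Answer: $-1400$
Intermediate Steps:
$M{\left(K \right)} = -140$
$P M{\left(-8 \right)} = 10 \left(-140\right) = -1400$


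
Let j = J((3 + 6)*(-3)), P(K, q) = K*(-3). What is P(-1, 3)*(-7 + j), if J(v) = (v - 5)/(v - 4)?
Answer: -555/31 ≈ -17.903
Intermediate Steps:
P(K, q) = -3*K
J(v) = (-5 + v)/(-4 + v)
j = 32/31 (j = (-5 + (3 + 6)*(-3))/(-4 + (3 + 6)*(-3)) = (-5 + 9*(-3))/(-4 + 9*(-3)) = (-5 - 27)/(-4 - 27) = -32/(-31) = -1/31*(-32) = 32/31 ≈ 1.0323)
P(-1, 3)*(-7 + j) = (-3*(-1))*(-7 + 32/31) = 3*(-185/31) = -555/31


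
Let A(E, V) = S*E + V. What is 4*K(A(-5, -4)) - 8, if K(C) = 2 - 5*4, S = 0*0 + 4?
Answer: -80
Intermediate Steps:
S = 4 (S = 0 + 4 = 4)
A(E, V) = V + 4*E (A(E, V) = 4*E + V = V + 4*E)
K(C) = -18 (K(C) = 2 - 20 = -18)
4*K(A(-5, -4)) - 8 = 4*(-18) - 8 = -72 - 8 = -80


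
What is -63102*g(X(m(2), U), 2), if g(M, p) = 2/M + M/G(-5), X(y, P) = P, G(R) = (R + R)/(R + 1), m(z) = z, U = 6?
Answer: -862394/5 ≈ -1.7248e+5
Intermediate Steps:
G(R) = 2*R/(1 + R) (G(R) = (2*R)/(1 + R) = 2*R/(1 + R))
g(M, p) = 2/M + 2*M/5 (g(M, p) = 2/M + M/((2*(-5)/(1 - 5))) = 2/M + M/((2*(-5)/(-4))) = 2/M + M/((2*(-5)*(-¼))) = 2/M + M/(5/2) = 2/M + M*(⅖) = 2/M + 2*M/5)
-63102*g(X(m(2), U), 2) = -63102*(2/6 + (⅖)*6) = -63102*(2*(⅙) + 12/5) = -63102*(⅓ + 12/5) = -63102*41/15 = -862394/5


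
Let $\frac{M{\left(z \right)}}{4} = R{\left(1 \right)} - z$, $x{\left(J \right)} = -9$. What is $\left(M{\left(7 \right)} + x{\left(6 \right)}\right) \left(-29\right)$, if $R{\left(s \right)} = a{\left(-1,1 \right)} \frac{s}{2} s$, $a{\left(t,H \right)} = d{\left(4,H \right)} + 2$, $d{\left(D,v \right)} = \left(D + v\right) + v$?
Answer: $609$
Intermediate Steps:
$d{\left(D,v \right)} = D + 2 v$
$a{\left(t,H \right)} = 6 + 2 H$ ($a{\left(t,H \right)} = \left(4 + 2 H\right) + 2 = 6 + 2 H$)
$R{\left(s \right)} = 4 s^{2}$ ($R{\left(s \right)} = \left(6 + 2 \cdot 1\right) \frac{s}{2} s = \left(6 + 2\right) s \frac{1}{2} s = 8 \frac{s}{2} s = 4 s s = 4 s^{2}$)
$M{\left(z \right)} = 16 - 4 z$ ($M{\left(z \right)} = 4 \left(4 \cdot 1^{2} - z\right) = 4 \left(4 \cdot 1 - z\right) = 4 \left(4 - z\right) = 16 - 4 z$)
$\left(M{\left(7 \right)} + x{\left(6 \right)}\right) \left(-29\right) = \left(\left(16 - 28\right) - 9\right) \left(-29\right) = \left(-12 - 9\right) \left(-29\right) = \left(-21\right) \left(-29\right) = 609$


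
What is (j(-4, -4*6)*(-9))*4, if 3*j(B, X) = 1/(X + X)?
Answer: 1/4 ≈ 0.25000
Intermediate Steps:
j(B, X) = 1/(6*X) (j(B, X) = 1/(3*(X + X)) = 1/(3*((2*X))) = (1/(2*X))/3 = 1/(6*X))
(j(-4, -4*6)*(-9))*4 = ((1/(6*((-4*6))))*(-9))*4 = (((1/6)/(-24))*(-9))*4 = (((1/6)*(-1/24))*(-9))*4 = -1/144*(-9)*4 = (1/16)*4 = 1/4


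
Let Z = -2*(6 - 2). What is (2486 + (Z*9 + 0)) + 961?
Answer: 3375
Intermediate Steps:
Z = -8 (Z = -2*4 = -8)
(2486 + (Z*9 + 0)) + 961 = (2486 + (-8*9 + 0)) + 961 = (2486 + (-72 + 0)) + 961 = (2486 - 72) + 961 = 2414 + 961 = 3375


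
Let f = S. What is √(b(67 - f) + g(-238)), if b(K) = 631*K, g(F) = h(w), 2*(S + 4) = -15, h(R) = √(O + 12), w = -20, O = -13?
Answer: √(198134 + 4*I)/2 ≈ 222.56 + 0.0022466*I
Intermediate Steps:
h(R) = I (h(R) = √(-13 + 12) = √(-1) = I)
S = -23/2 (S = -4 + (½)*(-15) = -4 - 15/2 = -23/2 ≈ -11.500)
g(F) = I
f = -23/2 ≈ -11.500
√(b(67 - f) + g(-238)) = √(631*(67 - 1*(-23/2)) + I) = √(631*(67 + 23/2) + I) = √(631*(157/2) + I) = √(99067/2 + I)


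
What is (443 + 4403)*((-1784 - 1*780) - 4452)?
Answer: -33999536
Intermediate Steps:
(443 + 4403)*((-1784 - 1*780) - 4452) = 4846*((-1784 - 780) - 4452) = 4846*(-2564 - 4452) = 4846*(-7016) = -33999536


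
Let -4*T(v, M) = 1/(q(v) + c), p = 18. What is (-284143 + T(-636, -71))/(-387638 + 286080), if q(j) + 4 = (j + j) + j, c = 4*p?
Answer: 2091292479/747466880 ≈ 2.7978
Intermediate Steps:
c = 72 (c = 4*18 = 72)
q(j) = -4 + 3*j (q(j) = -4 + ((j + j) + j) = -4 + (2*j + j) = -4 + 3*j)
T(v, M) = -1/(4*(68 + 3*v)) (T(v, M) = -1/(4*((-4 + 3*v) + 72)) = -1/(4*(68 + 3*v)))
(-284143 + T(-636, -71))/(-387638 + 286080) = (-284143 - 1/(272 + 12*(-636)))/(-387638 + 286080) = (-284143 - 1/(272 - 7632))/(-101558) = (-284143 - 1/(-7360))*(-1/101558) = (-284143 - 1*(-1/7360))*(-1/101558) = (-284143 + 1/7360)*(-1/101558) = -2091292479/7360*(-1/101558) = 2091292479/747466880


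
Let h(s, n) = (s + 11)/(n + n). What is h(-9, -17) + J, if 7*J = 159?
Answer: 2696/119 ≈ 22.655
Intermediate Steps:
J = 159/7 (J = (⅐)*159 = 159/7 ≈ 22.714)
h(s, n) = (11 + s)/(2*n) (h(s, n) = (11 + s)/((2*n)) = (11 + s)*(1/(2*n)) = (11 + s)/(2*n))
h(-9, -17) + J = (½)*(11 - 9)/(-17) + 159/7 = (½)*(-1/17)*2 + 159/7 = -1/17 + 159/7 = 2696/119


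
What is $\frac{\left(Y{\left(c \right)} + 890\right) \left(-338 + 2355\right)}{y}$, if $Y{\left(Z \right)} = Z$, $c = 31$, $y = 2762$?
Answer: $\frac{1857657}{2762} \approx 672.58$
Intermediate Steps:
$\frac{\left(Y{\left(c \right)} + 890\right) \left(-338 + 2355\right)}{y} = \frac{\left(31 + 890\right) \left(-338 + 2355\right)}{2762} = 921 \cdot 2017 \cdot \frac{1}{2762} = 1857657 \cdot \frac{1}{2762} = \frac{1857657}{2762}$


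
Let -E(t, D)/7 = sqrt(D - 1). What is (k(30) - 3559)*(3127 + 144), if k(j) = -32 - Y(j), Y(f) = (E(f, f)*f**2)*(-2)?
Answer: -11746161 - 41214600*sqrt(29) ≈ -2.3369e+8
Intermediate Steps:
E(t, D) = -7*sqrt(-1 + D) (E(t, D) = -7*sqrt(D - 1) = -7*sqrt(-1 + D))
Y(f) = 14*f**2*sqrt(-1 + f) (Y(f) = ((-7*sqrt(-1 + f))*f**2)*(-2) = -7*f**2*sqrt(-1 + f)*(-2) = 14*f**2*sqrt(-1 + f))
k(j) = -32 - 14*j**2*sqrt(-1 + j)
(k(30) - 3559)*(3127 + 144) = ((-32 - 14*30**2*sqrt(-1 + 30)) - 3559)*(3127 + 144) = ((-32 - 14*900*sqrt(29)) - 3559)*3271 = ((-32 - 12600*sqrt(29)) - 3559)*3271 = (-3591 - 12600*sqrt(29))*3271 = -11746161 - 41214600*sqrt(29)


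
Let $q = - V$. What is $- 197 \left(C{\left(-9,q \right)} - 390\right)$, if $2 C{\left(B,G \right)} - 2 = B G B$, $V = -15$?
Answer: $- \frac{86089}{2} \approx -43045.0$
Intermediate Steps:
$q = 15$ ($q = \left(-1\right) \left(-15\right) = 15$)
$C{\left(B,G \right)} = 1 + \frac{G B^{2}}{2}$ ($C{\left(B,G \right)} = 1 + \frac{B G B}{2} = 1 + \frac{G B^{2}}{2}$)
$- 197 \left(C{\left(-9,q \right)} - 390\right) = - 197 \left(\left(1 + \frac{1}{2} \cdot 15 \left(-9\right)^{2}\right) - 390\right) = - 197 \left(\left(1 + \frac{1}{2} \cdot 15 \cdot 81\right) - 390\right) = - 197 \left(\left(1 + \frac{1215}{2}\right) - 390\right) = - 197 \left(\frac{1217}{2} - 390\right) = \left(-197\right) \frac{437}{2} = - \frac{86089}{2}$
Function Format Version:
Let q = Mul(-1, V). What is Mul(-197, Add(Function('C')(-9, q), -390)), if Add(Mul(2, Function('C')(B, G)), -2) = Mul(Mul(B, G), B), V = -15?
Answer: Rational(-86089, 2) ≈ -43045.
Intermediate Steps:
q = 15 (q = Mul(-1, -15) = 15)
Function('C')(B, G) = Add(1, Mul(Rational(1, 2), G, Pow(B, 2))) (Function('C')(B, G) = Add(1, Mul(Rational(1, 2), Mul(Mul(B, G), B))) = Add(1, Mul(Rational(1, 2), Mul(G, Pow(B, 2)))) = Add(1, Mul(Rational(1, 2), G, Pow(B, 2))))
Mul(-197, Add(Function('C')(-9, q), -390)) = Mul(-197, Add(Add(1, Mul(Rational(1, 2), 15, Pow(-9, 2))), -390)) = Mul(-197, Add(Add(1, Mul(Rational(1, 2), 15, 81)), -390)) = Mul(-197, Add(Add(1, Rational(1215, 2)), -390)) = Mul(-197, Add(Rational(1217, 2), -390)) = Mul(-197, Rational(437, 2)) = Rational(-86089, 2)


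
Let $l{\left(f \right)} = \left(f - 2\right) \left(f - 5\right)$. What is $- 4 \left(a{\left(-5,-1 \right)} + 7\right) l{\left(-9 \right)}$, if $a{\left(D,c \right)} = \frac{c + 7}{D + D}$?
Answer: $- \frac{19712}{5} \approx -3942.4$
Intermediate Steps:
$a{\left(D,c \right)} = \frac{7 + c}{2 D}$
$l{\left(f \right)} = \left(-5 + f\right) \left(-2 + f\right)$ ($l{\left(f \right)} = \left(-2 + f\right) \left(-5 + f\right) = \left(-5 + f\right) \left(-2 + f\right)$)
$- 4 \left(a{\left(-5,-1 \right)} + 7\right) l{\left(-9 \right)} = - 4 \left(\frac{7 - 1}{2 \left(-5\right)} + 7\right) \left(10 + \left(-9\right)^{2} - -63\right) = - 4 \left(\frac{1}{2} \left(- \frac{1}{5}\right) 6 + 7\right) \left(10 + 81 + 63\right) = - 4 \left(- \frac{3}{5} + 7\right) 154 = \left(-4\right) \frac{32}{5} \cdot 154 = \left(- \frac{128}{5}\right) 154 = - \frac{19712}{5}$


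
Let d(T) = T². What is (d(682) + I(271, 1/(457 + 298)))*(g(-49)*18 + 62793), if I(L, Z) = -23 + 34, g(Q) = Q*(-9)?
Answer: 32899463685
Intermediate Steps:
g(Q) = -9*Q
I(L, Z) = 11
(d(682) + I(271, 1/(457 + 298)))*(g(-49)*18 + 62793) = (682² + 11)*(-9*(-49)*18 + 62793) = (465124 + 11)*(441*18 + 62793) = 465135*(7938 + 62793) = 465135*70731 = 32899463685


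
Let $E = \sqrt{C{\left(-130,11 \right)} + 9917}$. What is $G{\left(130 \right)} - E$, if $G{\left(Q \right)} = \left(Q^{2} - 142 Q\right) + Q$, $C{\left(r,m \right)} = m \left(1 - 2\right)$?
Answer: $-1430 - \sqrt{9906} \approx -1529.5$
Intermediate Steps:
$C{\left(r,m \right)} = - m$ ($C{\left(r,m \right)} = m \left(-1\right) = - m$)
$G{\left(Q \right)} = Q^{2} - 141 Q$
$E = \sqrt{9906}$ ($E = \sqrt{\left(-1\right) 11 + 9917} = \sqrt{-11 + 9917} = \sqrt{9906} \approx 99.529$)
$G{\left(130 \right)} - E = 130 \left(-141 + 130\right) - \sqrt{9906} = 130 \left(-11\right) - \sqrt{9906} = -1430 - \sqrt{9906}$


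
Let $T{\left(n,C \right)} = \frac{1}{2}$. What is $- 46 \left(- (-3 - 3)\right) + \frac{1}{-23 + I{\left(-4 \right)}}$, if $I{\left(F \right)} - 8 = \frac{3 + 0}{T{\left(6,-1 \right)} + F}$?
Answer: $- \frac{30643}{111} \approx -276.06$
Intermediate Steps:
$T{\left(n,C \right)} = \frac{1}{2}$
$I{\left(F \right)} = 8 + \frac{3}{\frac{1}{2} + F}$ ($I{\left(F \right)} = 8 + \frac{3 + 0}{\frac{1}{2} + F} = 8 + \frac{3}{\frac{1}{2} + F}$)
$- 46 \left(- (-3 - 3)\right) + \frac{1}{-23 + I{\left(-4 \right)}} = - 46 \left(- (-3 - 3)\right) + \frac{1}{-23 + \frac{2 \left(7 + 8 \left(-4\right)\right)}{1 + 2 \left(-4\right)}} = - 46 \left(\left(-1\right) \left(-6\right)\right) + \frac{1}{-23 + \frac{2 \left(7 - 32\right)}{1 - 8}} = \left(-46\right) 6 + \frac{1}{-23 + 2 \frac{1}{-7} \left(-25\right)} = -276 + \frac{1}{-23 + 2 \left(- \frac{1}{7}\right) \left(-25\right)} = -276 + \frac{1}{-23 + \frac{50}{7}} = -276 + \frac{1}{- \frac{111}{7}} = -276 - \frac{7}{111} = - \frac{30643}{111}$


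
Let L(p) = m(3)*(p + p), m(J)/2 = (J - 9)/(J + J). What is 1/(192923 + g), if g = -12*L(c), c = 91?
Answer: 1/197291 ≈ 5.0687e-6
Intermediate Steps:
m(J) = (-9 + J)/J (m(J) = 2*((J - 9)/(J + J)) = 2*((-9 + J)/((2*J))) = 2*((-9 + J)*(1/(2*J))) = 2*((-9 + J)/(2*J)) = (-9 + J)/J)
L(p) = -4*p (L(p) = ((-9 + 3)/3)*(p + p) = ((⅓)*(-6))*(2*p) = -4*p)
g = 4368 (g = -(-48)*91 = -12*(-364) = 4368)
1/(192923 + g) = 1/(192923 + 4368) = 1/197291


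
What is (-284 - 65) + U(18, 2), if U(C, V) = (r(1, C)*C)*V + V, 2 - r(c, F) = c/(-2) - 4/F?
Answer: -249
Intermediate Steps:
r(c, F) = 2 + c/2 + 4/F (r(c, F) = 2 - (c/(-2) - 4/F) = 2 - (c*(-½) - 4/F) = 2 - (-c/2 - 4/F) = 2 - (-4/F - c/2) = 2 + (c/2 + 4/F) = 2 + c/2 + 4/F)
U(C, V) = V + C*V*(5/2 + 4/C) (U(C, V) = ((2 + (½)*1 + 4/C)*C)*V + V = ((2 + ½ + 4/C)*C)*V + V = ((5/2 + 4/C)*C)*V + V = (C*(5/2 + 4/C))*V + V = C*V*(5/2 + 4/C) + V = V + C*V*(5/2 + 4/C))
(-284 - 65) + U(18, 2) = (-284 - 65) + (5/2)*2*(2 + 18) = -349 + (5/2)*2*20 = -349 + 100 = -249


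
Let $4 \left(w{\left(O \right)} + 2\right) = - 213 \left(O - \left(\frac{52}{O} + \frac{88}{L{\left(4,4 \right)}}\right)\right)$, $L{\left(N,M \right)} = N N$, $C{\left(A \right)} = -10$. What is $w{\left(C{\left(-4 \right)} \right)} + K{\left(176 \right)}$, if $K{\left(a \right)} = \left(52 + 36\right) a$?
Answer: $\frac{641379}{40} \approx 16034.0$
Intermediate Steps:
$L{\left(N,M \right)} = N^{2}$
$K{\left(a \right)} = 88 a$
$w{\left(O \right)} = \frac{2327}{8} + \frac{2769}{O} - \frac{213 O}{4}$ ($w{\left(O \right)} = -2 + \frac{\left(-213\right) \left(O - \left(\frac{11}{2} + \frac{52}{O}\right)\right)}{4} = -2 + \frac{\left(-213\right) \left(- \frac{11}{2} + O - \frac{52}{O}\right)}{4} = -2 + \frac{\frac{2343}{2} - 213 O + \frac{11076}{O}}{4} = -2 + \left(\frac{2343}{8} + \frac{2769}{O} - \frac{213 O}{4}\right) = \frac{2327}{8} + \frac{2769}{O} - \frac{213 O}{4}$)
$w{\left(C{\left(-4 \right)} \right)} + K{\left(176 \right)} = \frac{22152 - 10 \left(2327 - -4260\right)}{8 \left(-10\right)} + 88 \cdot 176 = \frac{1}{8} \left(- \frac{1}{10}\right) \left(22152 - 10 \left(2327 + 4260\right)\right) + 15488 = \frac{1}{8} \left(- \frac{1}{10}\right) \left(22152 - 65870\right) + 15488 = \frac{1}{8} \left(- \frac{1}{10}\right) \left(-43718\right) + 15488 = \frac{21859}{40} + 15488 = \frac{641379}{40}$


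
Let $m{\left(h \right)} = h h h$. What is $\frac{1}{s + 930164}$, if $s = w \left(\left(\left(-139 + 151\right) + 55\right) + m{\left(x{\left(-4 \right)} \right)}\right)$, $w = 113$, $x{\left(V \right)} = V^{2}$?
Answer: $\frac{1}{1400583} \approx 7.1399 \cdot 10^{-7}$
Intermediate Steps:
$m{\left(h \right)} = h^{3}$ ($m{\left(h \right)} = h^{2} h = h^{3}$)
$s = 470419$ ($s = 113 \left(\left(\left(-139 + 151\right) + 55\right) + \left(\left(-4\right)^{2}\right)^{3}\right) = 113 \left(\left(12 + 55\right) + 16^{3}\right) = 113 \left(67 + 4096\right) = 113 \cdot 4163 = 470419$)
$\frac{1}{s + 930164} = \frac{1}{470419 + 930164} = \frac{1}{1400583}$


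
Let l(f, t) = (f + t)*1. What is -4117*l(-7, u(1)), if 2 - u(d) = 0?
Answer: 20585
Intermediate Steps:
u(d) = 2 (u(d) = 2 - 1*0 = 2 + 0 = 2)
l(f, t) = f + t
-4117*l(-7, u(1)) = -4117*(-7 + 2) = -4117*(-5) = 20585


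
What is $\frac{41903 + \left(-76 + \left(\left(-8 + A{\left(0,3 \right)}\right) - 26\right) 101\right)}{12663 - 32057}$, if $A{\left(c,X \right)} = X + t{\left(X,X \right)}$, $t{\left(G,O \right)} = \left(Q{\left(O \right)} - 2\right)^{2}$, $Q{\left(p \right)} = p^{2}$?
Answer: $- \frac{43645}{19394} \approx -2.2504$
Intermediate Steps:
$t{\left(G,O \right)} = \left(-2 + O^{2}\right)^{2}$ ($t{\left(G,O \right)} = \left(O^{2} - 2\right)^{2} = \left(-2 + O^{2}\right)^{2}$)
$A{\left(c,X \right)} = X + \left(-2 + X^{2}\right)^{2}$
$\frac{41903 + \left(-76 + \left(\left(-8 + A{\left(0,3 \right)}\right) - 26\right) 101\right)}{12663 - 32057} = \frac{41903 - \left(76 - \left(\left(-8 + \left(3 + \left(-2 + 3^{2}\right)^{2}\right)\right) - 26\right) 101\right)}{12663 - 32057} = \frac{41903 - \left(76 - \left(\left(-8 + \left(3 + \left(-2 + 9\right)^{2}\right)\right) - 26\right) 101\right)}{-19394} = \left(41903 - \left(76 - \left(\left(-8 + \left(3 + 7^{2}\right)\right) - 26\right) 101\right)\right) \left(- \frac{1}{19394}\right) = \left(41903 - \left(76 - \left(\left(-8 + \left(3 + 49\right)\right) - 26\right) 101\right)\right) \left(- \frac{1}{19394}\right) = \left(41903 - \left(76 - \left(\left(-8 + 52\right) - 26\right) 101\right)\right) \left(- \frac{1}{19394}\right) = \left(41903 - \left(76 - \left(44 - 26\right) 101\right)\right) \left(- \frac{1}{19394}\right) = \left(41903 + \left(-76 + 18 \cdot 101\right)\right) \left(- \frac{1}{19394}\right) = \left(41903 + \left(-76 + 1818\right)\right) \left(- \frac{1}{19394}\right) = \left(41903 + 1742\right) \left(- \frac{1}{19394}\right) = 43645 \left(- \frac{1}{19394}\right) = - \frac{43645}{19394}$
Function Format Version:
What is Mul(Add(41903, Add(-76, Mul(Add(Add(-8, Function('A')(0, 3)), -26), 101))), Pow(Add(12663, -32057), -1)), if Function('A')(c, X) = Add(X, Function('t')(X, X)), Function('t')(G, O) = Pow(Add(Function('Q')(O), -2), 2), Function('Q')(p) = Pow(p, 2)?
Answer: Rational(-43645, 19394) ≈ -2.2504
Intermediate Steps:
Function('t')(G, O) = Pow(Add(-2, Pow(O, 2)), 2) (Function('t')(G, O) = Pow(Add(Pow(O, 2), -2), 2) = Pow(Add(-2, Pow(O, 2)), 2))
Function('A')(c, X) = Add(X, Pow(Add(-2, Pow(X, 2)), 2))
Mul(Add(41903, Add(-76, Mul(Add(Add(-8, Function('A')(0, 3)), -26), 101))), Pow(Add(12663, -32057), -1)) = Mul(Add(41903, Add(-76, Mul(Add(Add(-8, Add(3, Pow(Add(-2, Pow(3, 2)), 2))), -26), 101))), Pow(Add(12663, -32057), -1)) = Mul(Add(41903, Add(-76, Mul(Add(Add(-8, Add(3, Pow(Add(-2, 9), 2))), -26), 101))), Pow(-19394, -1)) = Mul(Add(41903, Add(-76, Mul(Add(Add(-8, Add(3, Pow(7, 2))), -26), 101))), Rational(-1, 19394)) = Mul(Add(41903, Add(-76, Mul(Add(Add(-8, Add(3, 49)), -26), 101))), Rational(-1, 19394)) = Mul(Add(41903, Add(-76, Mul(Add(Add(-8, 52), -26), 101))), Rational(-1, 19394)) = Mul(Add(41903, Add(-76, Mul(Add(44, -26), 101))), Rational(-1, 19394)) = Mul(Add(41903, Add(-76, Mul(18, 101))), Rational(-1, 19394)) = Mul(Add(41903, Add(-76, 1818)), Rational(-1, 19394)) = Mul(Add(41903, 1742), Rational(-1, 19394)) = Mul(43645, Rational(-1, 19394)) = Rational(-43645, 19394)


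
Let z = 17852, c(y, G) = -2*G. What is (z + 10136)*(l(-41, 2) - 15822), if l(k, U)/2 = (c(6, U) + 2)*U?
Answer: -443050040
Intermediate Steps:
l(k, U) = 2*U*(2 - 2*U) (l(k, U) = 2*((-2*U + 2)*U) = 2*((2 - 2*U)*U) = 2*(U*(2 - 2*U)) = 2*U*(2 - 2*U))
(z + 10136)*(l(-41, 2) - 15822) = (17852 + 10136)*(4*2*(1 - 1*2) - 15822) = 27988*(4*2*(1 - 2) - 15822) = 27988*(4*2*(-1) - 15822) = 27988*(-8 - 15822) = 27988*(-15830) = -443050040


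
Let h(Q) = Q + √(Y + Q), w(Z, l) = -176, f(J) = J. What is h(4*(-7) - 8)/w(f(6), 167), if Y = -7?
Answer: 9/44 - I*√43/176 ≈ 0.20455 - 0.037258*I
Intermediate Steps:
h(Q) = Q + √(-7 + Q)
h(4*(-7) - 8)/w(f(6), 167) = ((4*(-7) - 8) + √(-7 + (4*(-7) - 8)))/(-176) = ((-28 - 8) + √(-7 + (-28 - 8)))*(-1/176) = (-36 + √(-7 - 36))*(-1/176) = (-36 + √(-43))*(-1/176) = (-36 + I*√43)*(-1/176) = 9/44 - I*√43/176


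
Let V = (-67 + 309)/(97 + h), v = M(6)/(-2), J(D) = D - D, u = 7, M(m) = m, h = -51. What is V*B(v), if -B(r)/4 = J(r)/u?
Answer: 0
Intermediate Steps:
J(D) = 0
v = -3 (v = 6/(-2) = 6*(-1/2) = -3)
B(r) = 0 (B(r) = -0/7 = -4*0 = 0)
V = 121/23 (V = (-67 + 309)/(97 - 51) = 242/46 = 242*(1/46) = 121/23 ≈ 5.2609)
V*B(v) = (121/23)*0 = 0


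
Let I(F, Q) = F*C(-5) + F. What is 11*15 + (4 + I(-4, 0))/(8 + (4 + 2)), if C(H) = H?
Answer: 1165/7 ≈ 166.43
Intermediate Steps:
I(F, Q) = -4*F (I(F, Q) = F*(-5) + F = -5*F + F = -4*F)
11*15 + (4 + I(-4, 0))/(8 + (4 + 2)) = 11*15 + (4 - 4*(-4))/(8 + (4 + 2)) = 165 + (4 + 16)/(8 + 6) = 165 + 20/14 = 165 + 20*(1/14) = 165 + 10/7 = 1165/7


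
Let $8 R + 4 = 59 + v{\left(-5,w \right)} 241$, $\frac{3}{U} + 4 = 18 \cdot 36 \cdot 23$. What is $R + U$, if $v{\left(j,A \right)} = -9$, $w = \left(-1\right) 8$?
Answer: $- \frac{1968661}{7450} \approx -264.25$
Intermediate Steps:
$w = -8$
$U = \frac{3}{14900}$ ($U = \frac{3}{-4 + 18 \cdot 36 \cdot 23} = \frac{3}{-4 + 648 \cdot 23} = \frac{3}{-4 + 14904} = \frac{3}{14900} \approx 0.00020134$)
$R = - \frac{1057}{4}$ ($R = - \frac{1}{2} + \frac{59 - 2169}{8} = - \frac{1}{2} + \frac{1}{8} \left(-2110\right) = - \frac{1}{2} - \frac{1055}{4} = - \frac{1057}{4} \approx -264.25$)
$R + U = - \frac{1057}{4} + \frac{3}{14900} = - \frac{1968661}{7450}$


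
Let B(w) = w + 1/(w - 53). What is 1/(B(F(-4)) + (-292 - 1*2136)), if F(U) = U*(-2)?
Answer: -45/108901 ≈ -0.00041322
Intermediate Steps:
F(U) = -2*U
B(w) = w + 1/(-53 + w)
1/(B(F(-4)) + (-292 - 1*2136)) = 1/((1 + (-2*(-4))² - (-106)*(-4))/(-53 - 2*(-4)) + (-292 - 1*2136)) = 1/((1 + 8² - 53*8)/(-53 + 8) + (-292 - 2136)) = 1/((1 + 64 - 424)/(-45) - 2428) = 1/(-1/45*(-359) - 2428) = 1/(359/45 - 2428) = 1/(-108901/45) = -45/108901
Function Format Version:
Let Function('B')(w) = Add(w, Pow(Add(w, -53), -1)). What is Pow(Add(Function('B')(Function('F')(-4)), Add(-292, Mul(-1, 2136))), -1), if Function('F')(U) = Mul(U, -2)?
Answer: Rational(-45, 108901) ≈ -0.00041322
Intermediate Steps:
Function('F')(U) = Mul(-2, U)
Function('B')(w) = Add(w, Pow(Add(-53, w), -1))
Pow(Add(Function('B')(Function('F')(-4)), Add(-292, Mul(-1, 2136))), -1) = Pow(Add(Mul(Pow(Add(-53, Mul(-2, -4)), -1), Add(1, Pow(Mul(-2, -4), 2), Mul(-53, Mul(-2, -4)))), Add(-292, Mul(-1, 2136))), -1) = Pow(Add(Mul(Pow(Add(-53, 8), -1), Add(1, Pow(8, 2), Mul(-53, 8))), Add(-292, -2136)), -1) = Pow(Add(Mul(Pow(-45, -1), Add(1, 64, -424)), -2428), -1) = Pow(Add(Mul(Rational(-1, 45), -359), -2428), -1) = Pow(Add(Rational(359, 45), -2428), -1) = Pow(Rational(-108901, 45), -1) = Rational(-45, 108901)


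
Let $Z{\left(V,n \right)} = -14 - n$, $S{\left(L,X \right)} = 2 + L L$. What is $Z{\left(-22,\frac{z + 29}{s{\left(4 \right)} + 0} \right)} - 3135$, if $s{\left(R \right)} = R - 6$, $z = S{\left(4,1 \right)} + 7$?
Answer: $-3122$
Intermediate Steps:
$S{\left(L,X \right)} = 2 + L^{2}$
$z = 25$ ($z = \left(2 + 4^{2}\right) + 7 = \left(2 + 16\right) + 7 = 18 + 7 = 25$)
$s{\left(R \right)} = -6 + R$ ($s{\left(R \right)} = R - 6 = -6 + R$)
$Z{\left(-22,\frac{z + 29}{s{\left(4 \right)} + 0} \right)} - 3135 = \left(-14 - \frac{25 + 29}{\left(-6 + 4\right) + 0}\right) - 3135 = \left(-14 - \frac{54}{-2 + 0}\right) - 3135 = \left(-14 - \frac{54}{-2}\right) - 3135 = \left(-14 - 54 \left(- \frac{1}{2}\right)\right) - 3135 = \left(-14 - -27\right) - 3135 = \left(-14 + 27\right) - 3135 = 13 - 3135 = -3122$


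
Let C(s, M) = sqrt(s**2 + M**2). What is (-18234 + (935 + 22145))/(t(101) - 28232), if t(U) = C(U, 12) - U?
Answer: -68650859/401374272 - 2423*sqrt(10345)/401374272 ≈ -0.17165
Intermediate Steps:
C(s, M) = sqrt(M**2 + s**2)
t(U) = sqrt(144 + U**2) - U (t(U) = sqrt(12**2 + U**2) - U = sqrt(144 + U**2) - U)
(-18234 + (935 + 22145))/(t(101) - 28232) = (-18234 + (935 + 22145))/((sqrt(144 + 101**2) - 1*101) - 28232) = (-18234 + 23080)/((sqrt(144 + 10201) - 101) - 28232) = 4846/((sqrt(10345) - 101) - 28232) = 4846/((-101 + sqrt(10345)) - 28232) = 4846/(-28333 + sqrt(10345))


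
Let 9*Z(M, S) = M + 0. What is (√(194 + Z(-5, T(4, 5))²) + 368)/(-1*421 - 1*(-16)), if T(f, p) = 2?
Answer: -368/405 - √15739/3645 ≈ -0.94306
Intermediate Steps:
Z(M, S) = M/9 (Z(M, S) = (M + 0)/9 = M/9)
(√(194 + Z(-5, T(4, 5))²) + 368)/(-1*421 - 1*(-16)) = (√(194 + ((⅑)*(-5))²) + 368)/(-1*421 - 1*(-16)) = (√(194 + (-5/9)²) + 368)/(-421 + 16) = (√(194 + 25/81) + 368)/(-405) = (√(15739/81) + 368)*(-1/405) = (√15739/9 + 368)*(-1/405) = (368 + √15739/9)*(-1/405) = -368/405 - √15739/3645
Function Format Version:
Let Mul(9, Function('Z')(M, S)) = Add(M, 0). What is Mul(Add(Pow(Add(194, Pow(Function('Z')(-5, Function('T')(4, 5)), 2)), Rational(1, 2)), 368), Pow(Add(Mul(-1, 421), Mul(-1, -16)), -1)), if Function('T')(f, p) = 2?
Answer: Add(Rational(-368, 405), Mul(Rational(-1, 3645), Pow(15739, Rational(1, 2)))) ≈ -0.94306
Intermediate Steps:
Function('Z')(M, S) = Mul(Rational(1, 9), M) (Function('Z')(M, S) = Mul(Rational(1, 9), Add(M, 0)) = Mul(Rational(1, 9), M))
Mul(Add(Pow(Add(194, Pow(Function('Z')(-5, Function('T')(4, 5)), 2)), Rational(1, 2)), 368), Pow(Add(Mul(-1, 421), Mul(-1, -16)), -1)) = Mul(Add(Pow(Add(194, Pow(Mul(Rational(1, 9), -5), 2)), Rational(1, 2)), 368), Pow(Add(Mul(-1, 421), Mul(-1, -16)), -1)) = Mul(Add(Pow(Add(194, Pow(Rational(-5, 9), 2)), Rational(1, 2)), 368), Pow(Add(-421, 16), -1)) = Mul(Add(Pow(Add(194, Rational(25, 81)), Rational(1, 2)), 368), Pow(-405, -1)) = Mul(Add(Pow(Rational(15739, 81), Rational(1, 2)), 368), Rational(-1, 405)) = Mul(Add(Mul(Rational(1, 9), Pow(15739, Rational(1, 2))), 368), Rational(-1, 405)) = Mul(Add(368, Mul(Rational(1, 9), Pow(15739, Rational(1, 2)))), Rational(-1, 405)) = Add(Rational(-368, 405), Mul(Rational(-1, 3645), Pow(15739, Rational(1, 2))))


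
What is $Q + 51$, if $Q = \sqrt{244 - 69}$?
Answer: $51 + 5 \sqrt{7} \approx 64.229$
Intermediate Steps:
$Q = 5 \sqrt{7}$ ($Q = \sqrt{175} = 5 \sqrt{7} \approx 13.229$)
$Q + 51 = 5 \sqrt{7} + 51 = 51 + 5 \sqrt{7}$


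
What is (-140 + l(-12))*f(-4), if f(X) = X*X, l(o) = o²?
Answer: 64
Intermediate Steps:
f(X) = X²
(-140 + l(-12))*f(-4) = (-140 + (-12)²)*(-4)² = (-140 + 144)*16 = 4*16 = 64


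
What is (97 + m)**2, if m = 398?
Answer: 245025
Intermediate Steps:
(97 + m)**2 = (97 + 398)**2 = 495**2 = 245025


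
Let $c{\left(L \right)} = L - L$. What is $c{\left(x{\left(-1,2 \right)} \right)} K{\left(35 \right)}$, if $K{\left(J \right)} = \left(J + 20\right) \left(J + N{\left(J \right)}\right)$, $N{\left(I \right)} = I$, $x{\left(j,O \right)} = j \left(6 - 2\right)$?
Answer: $0$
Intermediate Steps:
$x{\left(j,O \right)} = 4 j$ ($x{\left(j,O \right)} = j 4 = 4 j$)
$K{\left(J \right)} = 2 J \left(20 + J\right)$ ($K{\left(J \right)} = \left(J + 20\right) \left(J + J\right) = \left(20 + J\right) 2 J = 2 J \left(20 + J\right)$)
$c{\left(L \right)} = 0$
$c{\left(x{\left(-1,2 \right)} \right)} K{\left(35 \right)} = 0 \cdot 2 \cdot 35 \left(20 + 35\right) = 0 \cdot 2 \cdot 35 \cdot 55 = 0 \cdot 3850 = 0$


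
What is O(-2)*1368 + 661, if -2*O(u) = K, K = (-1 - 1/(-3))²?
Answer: 357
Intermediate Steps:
K = 4/9 (K = (-1 - 1*(-⅓))² = (-1 + ⅓)² = (-⅔)² = 4/9 ≈ 0.44444)
O(u) = -2/9 (O(u) = -½*4/9 = -2/9)
O(-2)*1368 + 661 = -2/9*1368 + 661 = -304 + 661 = 357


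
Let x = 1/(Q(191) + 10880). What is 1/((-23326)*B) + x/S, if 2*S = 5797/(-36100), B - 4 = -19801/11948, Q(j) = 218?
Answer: -11977340052922/10501388246356249 ≈ -0.0011405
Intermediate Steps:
B = 27991/11948 (B = 4 - 19801/11948 = 27991/11948 ≈ 2.3427)
S = -5797/72200 (S = (5797/(-36100))/2 = (5797*(-1/36100))/2 = (½)*(-5797/36100) = -5797/72200 ≈ -0.080291)
x = 1/11098 (x = 1/(218 + 10880) = 1/11098 ≈ 9.0106e-5)
1/((-23326)*B) + x/S = 1/((-23326)*(27991/11948)) + 1/(11098*(-5797/72200)) = -1/23326*11948/27991 + (1/11098)*(-72200/5797) = -5974/326459033 - 36100/32167553 = -11977340052922/10501388246356249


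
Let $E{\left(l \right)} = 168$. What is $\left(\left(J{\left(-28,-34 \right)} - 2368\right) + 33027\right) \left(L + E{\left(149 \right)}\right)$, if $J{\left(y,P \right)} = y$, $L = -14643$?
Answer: $-443383725$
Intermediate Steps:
$\left(\left(J{\left(-28,-34 \right)} - 2368\right) + 33027\right) \left(L + E{\left(149 \right)}\right) = \left(\left(-28 - 2368\right) + 33027\right) \left(-14643 + 168\right) = \left(-2396 + 33027\right) \left(-14475\right) = 30631 \left(-14475\right) = -443383725$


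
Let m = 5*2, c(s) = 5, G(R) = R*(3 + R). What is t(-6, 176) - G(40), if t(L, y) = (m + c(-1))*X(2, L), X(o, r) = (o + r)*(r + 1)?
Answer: -1420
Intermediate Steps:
X(o, r) = (1 + r)*(o + r) (X(o, r) = (o + r)*(1 + r) = (1 + r)*(o + r))
m = 10
t(L, y) = 30 + 15*L² + 45*L (t(L, y) = (10 + 5)*(2 + L + L² + 2*L) = 15*(2 + L² + 3*L) = 30 + 15*L² + 45*L)
t(-6, 176) - G(40) = (30 + 15*(-6)² + 45*(-6)) - 40*(3 + 40) = (30 + 15*36 - 270) - 40*43 = (30 + 540 - 270) - 1*1720 = 300 - 1720 = -1420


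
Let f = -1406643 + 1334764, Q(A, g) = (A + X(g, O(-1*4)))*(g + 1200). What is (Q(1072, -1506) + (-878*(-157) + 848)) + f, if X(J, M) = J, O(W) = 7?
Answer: 199619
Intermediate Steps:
Q(A, g) = (1200 + g)*(A + g) (Q(A, g) = (A + g)*(g + 1200) = (A + g)*(1200 + g) = (1200 + g)*(A + g))
f = -71879
(Q(1072, -1506) + (-878*(-157) + 848)) + f = (((-1506)² + 1200*1072 + 1200*(-1506) + 1072*(-1506)) + (-878*(-157) + 848)) - 71879 = ((2268036 + 1286400 - 1807200 - 1614432) + (137846 + 848)) - 71879 = (132804 + 138694) - 71879 = 271498 - 71879 = 199619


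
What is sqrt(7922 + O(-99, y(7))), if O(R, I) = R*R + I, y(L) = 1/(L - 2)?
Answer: 2*sqrt(110770)/5 ≈ 133.13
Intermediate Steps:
y(L) = 1/(-2 + L)
O(R, I) = I + R**2 (O(R, I) = R**2 + I = I + R**2)
sqrt(7922 + O(-99, y(7))) = sqrt(7922 + (1/(-2 + 7) + (-99)**2)) = sqrt(7922 + (1/5 + 9801)) = sqrt(7922 + 49006/5) = sqrt(88616/5) = 2*sqrt(110770)/5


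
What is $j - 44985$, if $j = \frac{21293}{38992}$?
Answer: $- \frac{1754033827}{38992} \approx -44984.0$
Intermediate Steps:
$j = \frac{21293}{38992}$ ($j = 21293 \cdot \frac{1}{38992} = \frac{21293}{38992} \approx 0.54609$)
$j - 44985 = \frac{21293}{38992} - 44985 = - \frac{1754033827}{38992}$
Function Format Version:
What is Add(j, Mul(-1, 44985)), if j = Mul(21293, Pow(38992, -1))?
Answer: Rational(-1754033827, 38992) ≈ -44984.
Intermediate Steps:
j = Rational(21293, 38992) (j = Mul(21293, Rational(1, 38992)) = Rational(21293, 38992) ≈ 0.54609)
Add(j, Mul(-1, 44985)) = Add(Rational(21293, 38992), Mul(-1, 44985)) = Add(Rational(21293, 38992), -44985) = Rational(-1754033827, 38992)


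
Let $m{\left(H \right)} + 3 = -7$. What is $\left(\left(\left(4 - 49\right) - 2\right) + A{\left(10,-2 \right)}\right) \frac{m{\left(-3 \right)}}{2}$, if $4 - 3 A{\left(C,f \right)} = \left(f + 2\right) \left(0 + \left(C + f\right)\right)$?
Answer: $\frac{685}{3} \approx 228.33$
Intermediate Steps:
$m{\left(H \right)} = -10$ ($m{\left(H \right)} = -3 - 7 = -10$)
$A{\left(C,f \right)} = \frac{4}{3} - \frac{\left(2 + f\right) \left(C + f\right)}{3}$ ($A{\left(C,f \right)} = \frac{4}{3} - \frac{\left(f + 2\right) \left(0 + \left(C + f\right)\right)}{3} = \frac{4}{3} - \frac{\left(2 + f\right) \left(C + f\right)}{3}$)
$\left(\left(\left(4 - 49\right) - 2\right) + A{\left(10,-2 \right)}\right) \frac{m{\left(-3 \right)}}{2} = \left(\left(\left(4 - 49\right) - 2\right) - \left(4 - \frac{20}{3} + \frac{4}{3}\right)\right) \left(- \frac{10}{2}\right) = \left(\left(-45 - 2\right) + \left(\frac{4}{3} - \frac{20}{3} + \frac{4}{3} - \frac{4}{3} + \frac{20}{3}\right)\right) \left(\left(-10\right) \frac{1}{2}\right) = \left(-47 + \left(\frac{4}{3} - \frac{20}{3} + \frac{4}{3} - \frac{4}{3} + \frac{20}{3}\right)\right) \left(-5\right) = \left(-47 + \frac{4}{3}\right) \left(-5\right) = \left(- \frac{137}{3}\right) \left(-5\right) = \frac{685}{3}$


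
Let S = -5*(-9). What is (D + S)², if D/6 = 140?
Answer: 783225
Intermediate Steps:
S = 45
D = 840 (D = 6*140 = 840)
(D + S)² = (840 + 45)² = 885² = 783225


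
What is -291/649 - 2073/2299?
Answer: -183126/135641 ≈ -1.3501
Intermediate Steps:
-291/649 - 2073/2299 = -183126/135641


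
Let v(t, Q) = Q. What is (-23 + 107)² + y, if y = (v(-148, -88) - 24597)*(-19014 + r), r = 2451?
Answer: 408864711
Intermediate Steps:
y = 408857655 (y = (-88 - 24597)*(-19014 + 2451) = -24685*(-16563) = 408857655)
(-23 + 107)² + y = (-23 + 107)² + 408857655 = 84² + 408857655 = 7056 + 408857655 = 408864711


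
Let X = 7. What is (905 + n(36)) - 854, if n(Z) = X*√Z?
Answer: 93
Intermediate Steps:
n(Z) = 7*√Z
(905 + n(36)) - 854 = (905 + 7*√36) - 854 = (905 + 7*6) - 854 = (905 + 42) - 854 = 947 - 854 = 93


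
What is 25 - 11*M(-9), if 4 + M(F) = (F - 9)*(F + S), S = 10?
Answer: 267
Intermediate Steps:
M(F) = -4 + (-9 + F)*(10 + F) (M(F) = -4 + (F - 9)*(F + 10) = -4 + (-9 + F)*(10 + F))
25 - 11*M(-9) = 25 - 11*(-94 - 9 + (-9)²) = 25 - 11*(-94 - 9 + 81) = 25 - 11*(-22) = 25 + 242 = 267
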